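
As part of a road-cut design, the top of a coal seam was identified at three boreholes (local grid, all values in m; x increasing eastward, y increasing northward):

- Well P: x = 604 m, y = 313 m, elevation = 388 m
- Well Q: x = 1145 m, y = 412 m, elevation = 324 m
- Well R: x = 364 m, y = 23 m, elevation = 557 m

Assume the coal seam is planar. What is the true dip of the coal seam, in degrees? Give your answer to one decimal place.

Let the plane be z = a·x + b·y + c.
Well Q−Well P: 541a + 99b = −64;  Well R−Well P: −240a − 290b = 169.
Solving gives a = −0.01374, b = −0.57139.
Gradient magnitude |∇z| = √(a² + b²) = √(0.00019 + 0.32649) = 0.57155.
True dip = arctan(0.57155) = 29.8°, dipping toward N (azimuth ≈ 001°).

29.8°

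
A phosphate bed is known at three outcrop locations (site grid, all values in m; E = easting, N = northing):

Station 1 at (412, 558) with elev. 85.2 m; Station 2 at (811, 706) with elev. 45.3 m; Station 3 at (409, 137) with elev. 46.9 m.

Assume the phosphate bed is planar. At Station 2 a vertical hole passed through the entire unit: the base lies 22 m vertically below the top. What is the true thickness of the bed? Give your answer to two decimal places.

21.71 m

Two edge vectors: Station 1→Station 2 = (399, 148, -39.9), Station 1→Station 3 = (-3, -421, -38.3).
Normal n = (Station 1→Station 2) × (Station 1→Station 3) = (-22466.3, 15401.4, -167535).
So ∂z/∂E = −n_x/n_z = −0.13410 and ∂z/∂N = −n_y/n_z = 0.09193.
|∇z| = √(a²+b²) = 0.16258, so dip δ = arctan(0.16258) = 9.23°.
True thickness = vertical thickness × cos δ = 22 × cos 9.23° = 21.71 m.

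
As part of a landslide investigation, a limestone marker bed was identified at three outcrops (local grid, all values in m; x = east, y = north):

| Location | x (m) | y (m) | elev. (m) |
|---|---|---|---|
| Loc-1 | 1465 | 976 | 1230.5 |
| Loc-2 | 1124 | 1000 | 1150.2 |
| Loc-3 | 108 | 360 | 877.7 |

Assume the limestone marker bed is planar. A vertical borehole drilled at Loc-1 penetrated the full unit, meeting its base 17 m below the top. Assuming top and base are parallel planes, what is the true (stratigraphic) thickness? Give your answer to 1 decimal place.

16.5 m

Two edge vectors: Loc-1→Loc-2 = (-341, 24, -80.3), Loc-1→Loc-3 = (-1357, -616, -352.8).
Normal n = (Loc-1→Loc-2) × (Loc-1→Loc-3) = (-57932, -11337.7, 242624).
So ∂z/∂x = −n_x/n_z = 0.23877 and ∂z/∂y = −n_y/n_z = 0.04673.
|∇z| = √(a²+b²) = 0.24330, so dip δ = arctan(0.24330) = 13.67°.
True thickness = vertical thickness × cos δ = 17 × cos 13.67° = 16.5 m.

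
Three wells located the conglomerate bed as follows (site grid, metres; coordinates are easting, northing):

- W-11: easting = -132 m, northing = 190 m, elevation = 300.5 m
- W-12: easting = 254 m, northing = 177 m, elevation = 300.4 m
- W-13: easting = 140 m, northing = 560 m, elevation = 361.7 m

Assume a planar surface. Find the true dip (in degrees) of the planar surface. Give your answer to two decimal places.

9.18°

Two edge vectors: W-11→W-12 = (386, -13, -0.1), W-11→W-13 = (272, 370, 61.2).
Normal n = (W-11→W-12) × (W-11→W-13) = (-758.6, -23650.4, 146356).
So ∂z/∂easting = −n_x/n_z = 0.00518 and ∂z/∂northing = −n_y/n_z = 0.16160.
Gradient magnitude |∇z| = √(a² + b²) = √(0.00003 + 0.02611) = 0.16168.
True dip = arctan(0.16168) = 9.18°, dipping toward S (azimuth ≈ 182°).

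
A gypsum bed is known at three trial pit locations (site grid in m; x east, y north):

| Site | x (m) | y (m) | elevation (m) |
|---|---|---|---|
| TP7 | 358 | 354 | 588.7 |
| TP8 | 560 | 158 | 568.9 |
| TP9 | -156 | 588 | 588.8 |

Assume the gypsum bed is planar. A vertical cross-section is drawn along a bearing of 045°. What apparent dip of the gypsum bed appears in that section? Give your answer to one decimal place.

11.1°

Two edge vectors: TP7→TP8 = (202, -196, -19.8), TP7→TP9 = (-514, 234, 0.1).
Normal n = (TP7→TP8) × (TP7→TP9) = (4613.6, 10157, -53476).
So ∂z/∂x = −n_x/n_z = 0.08627 and ∂z/∂y = −n_y/n_z = 0.18994.
Unit vector along 045° is (sin 45°, cos 45°) = (0.7071, 0.7071).
Slope in that direction = a·(0.7071) + b·(0.7071) = 0.19531.
Apparent dip = arctan|0.19531| = 11.1° (true dip is 11.8°, so apparent ≤ true as expected).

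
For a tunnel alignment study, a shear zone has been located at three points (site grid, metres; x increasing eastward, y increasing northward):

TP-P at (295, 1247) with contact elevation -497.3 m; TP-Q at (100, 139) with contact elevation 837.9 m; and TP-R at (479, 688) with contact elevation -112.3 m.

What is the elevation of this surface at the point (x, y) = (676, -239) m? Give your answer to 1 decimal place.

Two edge vectors: TP-P→TP-Q = (-195, -1108, 1335.2), TP-P→TP-R = (184, -559, 385).
Normal n = (TP-P→TP-Q) × (TP-P→TP-R) = (319796.8, 320751.8, 312877).
So ∂z/∂x = −n_x/n_z = −1.022117 and ∂z/∂y = −n_y/n_z = −1.025169.
Intercept c from TP-P: -497.3 + 301.52 + 1278.39 = 1082.61.
At (676, -239): z = −691.0 + 245.0 + 1082.61 = 636.7 m.

636.7 m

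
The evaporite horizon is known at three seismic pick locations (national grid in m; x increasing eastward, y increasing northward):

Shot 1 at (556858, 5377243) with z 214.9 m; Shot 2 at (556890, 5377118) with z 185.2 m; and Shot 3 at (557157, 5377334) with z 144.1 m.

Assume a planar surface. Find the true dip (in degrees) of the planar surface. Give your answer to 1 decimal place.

18.3°

Two edge vectors: Shot 1→Shot 2 = (32, -125, -29.7), Shot 1→Shot 3 = (299, 91, -70.8).
Normal n = (Shot 1→Shot 2) × (Shot 1→Shot 3) = (11552.7, -6614.7, 40287).
So ∂z/∂x = −n_x/n_z = −0.28676 and ∂z/∂y = −n_y/n_z = 0.16419.
Gradient magnitude |∇z| = √(a² + b²) = √(0.08223 + 0.02696) = 0.33044.
True dip = arctan(0.33044) = 18.3°, dipping toward ESE (azimuth ≈ 120°).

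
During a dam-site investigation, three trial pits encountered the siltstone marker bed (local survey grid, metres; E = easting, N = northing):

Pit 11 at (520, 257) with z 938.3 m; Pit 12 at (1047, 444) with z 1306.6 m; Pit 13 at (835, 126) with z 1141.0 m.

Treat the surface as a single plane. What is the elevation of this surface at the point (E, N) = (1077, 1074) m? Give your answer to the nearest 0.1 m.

1372.1 m

Let the plane be z = a·E + b·N + c.
Pit 12−Pit 11: 527a + 187b = 368.3;  Pit 13−Pit 11: 315a − 131b = 202.7.
Solving gives a = 0.673369, b = 0.071842.
Then c = 938.3 − a·520 − b·257 = 569.68.
At (1077, 1074): z = 725.2 + 77.2 + 569.68 = 1372.1 m.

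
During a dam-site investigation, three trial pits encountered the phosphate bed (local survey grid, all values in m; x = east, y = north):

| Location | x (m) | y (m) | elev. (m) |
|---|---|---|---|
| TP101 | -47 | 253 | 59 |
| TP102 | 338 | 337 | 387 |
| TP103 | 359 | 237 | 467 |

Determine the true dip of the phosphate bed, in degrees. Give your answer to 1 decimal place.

Let the plane be z = a·x + b·y + c.
TP102−TP101: 385a + 84b = 328;  TP103−TP101: 406a − 16b = 408.
Solving gives a = 0.98152, b = −0.59388.
Gradient magnitude |∇z| = √(a² + b²) = √(0.96339 + 0.35269) = 1.14720.
True dip = arctan(1.14720) = 48.9°, dipping toward WNW (azimuth ≈ 301°).

48.9°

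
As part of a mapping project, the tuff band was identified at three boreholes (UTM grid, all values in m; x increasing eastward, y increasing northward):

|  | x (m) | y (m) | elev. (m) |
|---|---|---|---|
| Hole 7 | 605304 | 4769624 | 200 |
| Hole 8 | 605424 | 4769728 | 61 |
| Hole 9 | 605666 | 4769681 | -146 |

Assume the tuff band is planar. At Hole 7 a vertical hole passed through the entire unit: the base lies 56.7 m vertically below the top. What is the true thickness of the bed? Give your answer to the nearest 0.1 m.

41.0 m

Two edge vectors: Hole 7→Hole 8 = (120, 104, -139), Hole 7→Hole 9 = (362, 57, -346).
Normal n = (Hole 7→Hole 8) × (Hole 7→Hole 9) = (-28061, -8798, -30808).
So ∂z/∂x = −n_x/n_z = −0.91083 and ∂z/∂y = −n_y/n_z = −0.28558.
|∇z| = √(a²+b²) = 0.95455, so dip δ = arctan(0.95455) = 43.67°.
True thickness = vertical thickness × cos δ = 56.7 × cos 43.67° = 41.0 m.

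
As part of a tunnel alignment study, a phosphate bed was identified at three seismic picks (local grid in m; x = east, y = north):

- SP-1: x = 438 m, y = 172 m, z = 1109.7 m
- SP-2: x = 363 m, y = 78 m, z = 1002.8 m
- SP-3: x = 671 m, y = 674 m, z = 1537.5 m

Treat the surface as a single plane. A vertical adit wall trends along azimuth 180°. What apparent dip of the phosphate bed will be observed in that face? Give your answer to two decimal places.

Let the plane be z = a·x + b·y + c.
SP-2−SP-1: −75a − 94b = −106.9;  SP-3−SP-1: 233a + 502b = 427.8.
Solving gives a = 0.85411, b = 0.45576.
Unit vector along 180° is (sin 180°, cos 180°) = (0.0000, -1.0000).
Slope in that direction = a·(0.0000) + b·(-1.0000) = −0.45576.
Apparent dip = arctan|0.45576| = 24.50° (true dip is 44.1°, so apparent ≤ true as expected).

24.50°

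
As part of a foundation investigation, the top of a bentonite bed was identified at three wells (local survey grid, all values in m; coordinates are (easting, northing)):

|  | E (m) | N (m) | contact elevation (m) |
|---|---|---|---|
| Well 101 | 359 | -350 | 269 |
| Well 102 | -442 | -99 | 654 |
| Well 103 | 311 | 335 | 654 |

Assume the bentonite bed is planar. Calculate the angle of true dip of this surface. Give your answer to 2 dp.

31.94°

Two edge vectors: Well 101→Well 102 = (-801, 251, 385), Well 101→Well 103 = (-48, 685, 385).
Normal n = (Well 101→Well 102) × (Well 101→Well 103) = (-167090, 289905, -536637).
So ∂z/∂E = −n_x/n_z = −0.31137 and ∂z/∂N = −n_y/n_z = 0.54023.
Gradient magnitude |∇z| = √(a² + b²) = √(0.09695 + 0.29184) = 0.62353.
True dip = arctan(0.62353) = 31.94°, dipping toward SSE (azimuth ≈ 150°).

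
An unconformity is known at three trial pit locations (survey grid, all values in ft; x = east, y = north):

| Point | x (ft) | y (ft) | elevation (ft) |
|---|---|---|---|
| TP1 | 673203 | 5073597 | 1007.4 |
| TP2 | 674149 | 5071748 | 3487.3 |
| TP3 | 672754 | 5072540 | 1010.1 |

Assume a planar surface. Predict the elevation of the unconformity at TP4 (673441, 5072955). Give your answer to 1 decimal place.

Two edge vectors: TP1→TP2 = (946, -1849, 2479.9), TP1→TP3 = (-449, -1057, 2.7).
Normal n = (TP1→TP2) × (TP1→TP3) = (2616262, -1116029.3, -1830123).
So ∂z/∂x = −n_x/n_z = 1.429555281 and ∂z/∂y = −n_y/n_z = −0.609811089.
Intercept c from TP1: 1007.4 − 962380.90 + 3093935.71 = 2132562.21.
At (673441, 5072955): z = 962721.1 − 3093544.2 + 2132562.21 = 1739.1 ft.

1739.1 ft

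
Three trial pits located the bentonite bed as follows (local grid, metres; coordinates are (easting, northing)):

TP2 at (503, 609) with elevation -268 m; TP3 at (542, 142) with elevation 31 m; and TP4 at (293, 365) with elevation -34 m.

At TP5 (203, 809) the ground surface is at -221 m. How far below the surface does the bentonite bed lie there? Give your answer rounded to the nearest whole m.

Let the plane be z = a·E + b·N + c.
TP3−TP2: 39a − 467b = 299;  TP4−TP2: −210a − 244b = 234.
Solving gives a = −0.33761, b = −0.66845.
Then c = -268 − a·503 − b·609 = 308.90.
At (203, 809): z_contact = −68.5 − 540.8 + 308.90 = -300.4 m.
Depth below ground = -221 − (-300.4) = 79 m.

79 m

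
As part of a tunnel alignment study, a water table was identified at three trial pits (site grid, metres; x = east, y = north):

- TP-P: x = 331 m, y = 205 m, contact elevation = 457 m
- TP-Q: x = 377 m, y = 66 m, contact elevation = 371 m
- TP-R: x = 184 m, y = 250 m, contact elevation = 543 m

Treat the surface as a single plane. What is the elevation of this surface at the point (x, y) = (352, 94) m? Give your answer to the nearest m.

Let the plane be z = a·x + b·y + c.
TP-Q−TP-P: 46a − 139b = −86;  TP-R−TP-P: −147a + 45b = 86.
Solving gives a = −0.44023, b = 0.47302.
Then c = 457 − a·331 − b·205 = 505.75.
At (352, 94): z = −155.0 + 44.5 + 505.75 = 395.3 m.

395 m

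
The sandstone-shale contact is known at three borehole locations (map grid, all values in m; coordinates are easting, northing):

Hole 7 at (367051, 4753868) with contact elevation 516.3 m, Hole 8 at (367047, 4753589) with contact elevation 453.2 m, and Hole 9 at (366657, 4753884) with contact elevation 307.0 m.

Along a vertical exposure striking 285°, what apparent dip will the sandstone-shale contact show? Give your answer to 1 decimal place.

24.9°

Two edge vectors: Hole 7→Hole 8 = (-4, -279, -63.1), Hole 7→Hole 9 = (-394, 16, -209.3).
Normal n = (Hole 7→Hole 8) × (Hole 7→Hole 9) = (59404.3, 24024.2, -109990).
So ∂z/∂easting = −n_x/n_z = 0.54009 and ∂z/∂northing = −n_y/n_z = 0.21842.
Unit vector along 285° is (sin 285°, cos 285°) = (-0.9659, 0.2588).
Slope in that direction = a·(-0.9659) + b·(0.2588) = −0.46515.
Apparent dip = arctan|0.46515| = 24.9° (true dip is 30.2°, so apparent ≤ true as expected).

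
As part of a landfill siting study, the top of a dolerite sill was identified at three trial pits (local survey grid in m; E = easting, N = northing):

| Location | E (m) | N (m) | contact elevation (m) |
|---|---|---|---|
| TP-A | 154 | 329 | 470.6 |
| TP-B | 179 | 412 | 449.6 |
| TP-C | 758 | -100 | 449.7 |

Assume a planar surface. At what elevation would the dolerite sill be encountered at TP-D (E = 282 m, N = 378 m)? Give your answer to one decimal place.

Two edge vectors: TP-A→TP-B = (25, 83, -21), TP-A→TP-C = (604, -429, -20.9).
Normal n = (TP-A→TP-B) × (TP-A→TP-C) = (-10743.7, -12161.5, -60857).
So ∂z/∂E = −n_x/n_z = −0.17654 and ∂z/∂N = −n_y/n_z = −0.19984.
Intercept c from TP-A: 470.6 + 27.19 + 65.75 = 563.53.
At (282, 378): z = −49.8 − 75.5 + 563.53 = 438.2 m.

438.2 m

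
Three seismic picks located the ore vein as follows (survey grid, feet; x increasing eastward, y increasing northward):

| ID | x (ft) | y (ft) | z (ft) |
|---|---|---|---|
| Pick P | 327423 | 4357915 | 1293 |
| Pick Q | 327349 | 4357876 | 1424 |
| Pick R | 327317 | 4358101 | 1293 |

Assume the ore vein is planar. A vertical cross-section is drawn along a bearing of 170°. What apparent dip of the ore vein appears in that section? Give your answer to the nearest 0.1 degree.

Two edge vectors: Pick P→Pick Q = (-74, -39, 131), Pick P→Pick R = (-106, 186, 0).
Normal n = (Pick P→Pick Q) × (Pick P→Pick R) = (-24366, -13886, -17898).
So ∂z/∂x = −n_x/n_z = −1.36138 and ∂z/∂y = −n_y/n_z = −0.77584.
Unit vector along 170° is (sin 170°, cos 170°) = (0.1736, -0.9848).
Slope in that direction = a·(0.1736) + b·(-0.9848) = 0.52765.
Apparent dip = arctan|0.52765| = 27.8° (true dip is 57.5°, so apparent ≤ true as expected).

27.8°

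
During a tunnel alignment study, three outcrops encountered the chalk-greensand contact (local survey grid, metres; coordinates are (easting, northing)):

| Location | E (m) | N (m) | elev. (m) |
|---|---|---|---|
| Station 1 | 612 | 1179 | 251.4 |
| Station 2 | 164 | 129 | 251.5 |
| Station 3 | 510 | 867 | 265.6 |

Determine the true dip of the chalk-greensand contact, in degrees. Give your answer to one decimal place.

Let the plane be z = a·E + b·N + c.
Station 2−Station 1: −448a − 1050b = 0.1;  Station 3−Station 1: −102a − 312b = 14.2.
Solving gives a = 0.45534, b = −0.19438.
Gradient magnitude |∇z| = √(a² + b²) = √(0.20734 + 0.03778) = 0.49510.
True dip = arctan(0.49510) = 26.3°, dipping toward WNW (azimuth ≈ 293°).

26.3°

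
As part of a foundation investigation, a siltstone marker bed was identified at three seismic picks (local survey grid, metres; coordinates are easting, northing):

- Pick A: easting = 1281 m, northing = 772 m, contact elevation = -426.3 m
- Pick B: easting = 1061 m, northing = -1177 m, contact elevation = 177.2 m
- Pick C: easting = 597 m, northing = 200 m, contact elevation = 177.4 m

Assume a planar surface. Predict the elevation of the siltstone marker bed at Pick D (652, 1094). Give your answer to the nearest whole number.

-68 m

Let the plane be z = a·easting + b·northing + c.
Pick B−Pick A: −220a − 1949b = 603.5;  Pick C−Pick A: −684a − 572b = 603.7.
Solving gives a = −0.68867, b = −0.23191.
Then c = -426.3 − a·1281 − b·772 = 634.92.
At (652, 1094): z = −449.0 − 253.7 + 634.92 = -67.8 m.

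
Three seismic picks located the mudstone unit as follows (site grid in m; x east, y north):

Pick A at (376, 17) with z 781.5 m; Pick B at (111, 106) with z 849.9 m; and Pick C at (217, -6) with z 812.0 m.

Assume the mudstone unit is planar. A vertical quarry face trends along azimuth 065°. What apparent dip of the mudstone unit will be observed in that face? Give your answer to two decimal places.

Let the plane be z = a·x + b·y + c.
Pick B−Pick A: −265a + 89b = 68.4;  Pick C−Pick A: −159a − 23b = 30.5.
Solving gives a = −0.21178, b = 0.13796.
Unit vector along 065° is (sin 65°, cos 65°) = (0.9063, 0.4226).
Slope in that direction = a·(0.9063) + b·(0.4226) = −0.13363.
Apparent dip = arctan|0.13363| = 7.61° (true dip is 14.2°, so apparent ≤ true as expected).

7.61°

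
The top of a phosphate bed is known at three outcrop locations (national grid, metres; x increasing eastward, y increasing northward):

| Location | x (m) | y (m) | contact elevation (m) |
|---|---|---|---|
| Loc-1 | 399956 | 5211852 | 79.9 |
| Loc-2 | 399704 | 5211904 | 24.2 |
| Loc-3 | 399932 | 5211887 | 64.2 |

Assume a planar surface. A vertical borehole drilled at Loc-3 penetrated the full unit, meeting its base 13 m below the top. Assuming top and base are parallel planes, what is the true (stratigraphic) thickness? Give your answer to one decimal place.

12.2 m

Two edge vectors: Loc-1→Loc-2 = (-252, 52, -55.7), Loc-1→Loc-3 = (-24, 35, -15.7).
Normal n = (Loc-1→Loc-2) × (Loc-1→Loc-3) = (1133.1, -2619.6, -7572).
So ∂z/∂x = −n_x/n_z = 0.14964 and ∂z/∂y = −n_y/n_z = −0.34596.
|∇z| = √(a²+b²) = 0.37694, so dip δ = arctan(0.37694) = 20.65°.
True thickness = vertical thickness × cos δ = 13 × cos 20.65° = 12.2 m.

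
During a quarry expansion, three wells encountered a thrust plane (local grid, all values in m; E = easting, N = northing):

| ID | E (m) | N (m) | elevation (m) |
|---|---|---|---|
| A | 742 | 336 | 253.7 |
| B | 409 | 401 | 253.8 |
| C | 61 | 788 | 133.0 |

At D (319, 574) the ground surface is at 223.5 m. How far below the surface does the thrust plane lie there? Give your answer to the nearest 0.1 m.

Let the plane be z = a·E + b·N + c.
B−A: −333a + 65b = 0.1;  C−A: −681a + 452b = −120.7.
Solving gives a = −0.07426, b = −0.37893.
Then c = 253.7 − a·742 − b·336 = 436.12.
At (319, 574): z_contact = −23.69 − 217.50 + 436.12 = 194.93 m.
Depth below ground = 223.5 − 194.93 = 28.6 m.

28.6 m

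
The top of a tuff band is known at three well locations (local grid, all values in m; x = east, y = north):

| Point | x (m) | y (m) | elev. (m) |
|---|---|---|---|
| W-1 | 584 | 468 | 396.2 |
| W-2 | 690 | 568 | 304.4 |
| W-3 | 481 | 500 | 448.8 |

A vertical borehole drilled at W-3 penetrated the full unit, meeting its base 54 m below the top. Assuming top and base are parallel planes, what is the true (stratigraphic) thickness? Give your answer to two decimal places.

Two edge vectors: W-1→W-2 = (106, 100, -91.8), W-1→W-3 = (-103, 32, 52.6).
Normal n = (W-1→W-2) × (W-1→W-3) = (8197.6, 3879.8, 13692).
So ∂z/∂x = −n_x/n_z = −0.59871 and ∂z/∂y = −n_y/n_z = −0.28336.
|∇z| = √(a²+b²) = 0.66238, so dip δ = arctan(0.66238) = 33.52°.
True thickness = vertical thickness × cos δ = 54 × cos 33.52° = 45.02 m.

45.02 m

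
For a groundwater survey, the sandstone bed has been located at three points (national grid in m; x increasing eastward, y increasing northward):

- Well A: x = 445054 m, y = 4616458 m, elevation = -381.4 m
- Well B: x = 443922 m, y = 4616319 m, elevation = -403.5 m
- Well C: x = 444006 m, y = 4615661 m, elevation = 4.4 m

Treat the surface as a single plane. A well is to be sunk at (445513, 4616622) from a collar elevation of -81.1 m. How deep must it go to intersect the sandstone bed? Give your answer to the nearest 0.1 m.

Let the plane be z = a·x + b·y + c.
Well B−Well A: −1132a − 139b = −22.1;  Well C−Well A: −1048a − 797b = 385.8.
Solving gives a = 0.094166407, b = −0.607887571.
Then c = -381.4 − a·445054 − b·4616458 = 2763996.91.
At (445513, 4616622): z_contact = 41952.36 − 2806387.13 + 2763996.91 = -437.87 m.
Depth below ground = -81.1 − (-437.87) = 356.8 m.

356.8 m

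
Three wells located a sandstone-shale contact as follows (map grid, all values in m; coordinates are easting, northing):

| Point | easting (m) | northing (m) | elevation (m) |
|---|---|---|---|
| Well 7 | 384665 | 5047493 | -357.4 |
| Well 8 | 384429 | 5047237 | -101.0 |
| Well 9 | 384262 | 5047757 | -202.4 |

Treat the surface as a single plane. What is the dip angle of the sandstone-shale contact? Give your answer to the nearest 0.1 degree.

Let the plane be z = a·easting + b·northing + c.
Well 8−Well 7: −236a − 256b = 256.4;  Well 9−Well 7: −403a + 264b = 155.
Solving gives a = −0.64887, b = −0.40339.
Gradient magnitude |∇z| = √(a² + b²) = √(0.42103 + 0.16272) = 0.76404.
True dip = arctan(0.76404) = 37.4°, dipping toward ENE (azimuth ≈ 058°).

37.4°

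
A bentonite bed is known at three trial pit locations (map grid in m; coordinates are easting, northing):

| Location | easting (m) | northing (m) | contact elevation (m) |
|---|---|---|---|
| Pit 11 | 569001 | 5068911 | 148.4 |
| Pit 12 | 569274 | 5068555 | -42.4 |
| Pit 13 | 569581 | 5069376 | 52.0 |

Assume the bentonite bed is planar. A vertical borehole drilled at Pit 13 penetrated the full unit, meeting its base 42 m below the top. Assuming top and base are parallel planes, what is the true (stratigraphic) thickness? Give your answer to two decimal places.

Let the plane be z = a·easting + b·northing + c.
Pit 12−Pit 11: 273a − 356b = −190.8;  Pit 13−Pit 11: 580a + 465b = −96.4.
Solving gives a = −0.36902, b = 0.25297.
|∇z| = √(a²+b²) = 0.44740, so dip δ = arctan(0.44740) = 24.10°.
True thickness = vertical thickness × cos δ = 42 × cos 24.10° = 38.34 m.

38.34 m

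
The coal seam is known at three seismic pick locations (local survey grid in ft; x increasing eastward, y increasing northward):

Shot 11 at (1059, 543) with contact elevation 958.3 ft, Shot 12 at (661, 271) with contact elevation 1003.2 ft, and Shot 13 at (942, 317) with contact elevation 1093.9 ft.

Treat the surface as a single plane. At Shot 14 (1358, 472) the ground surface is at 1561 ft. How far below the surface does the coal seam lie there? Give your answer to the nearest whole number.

Two edge vectors: Shot 11→Shot 12 = (-398, -272, 44.9), Shot 11→Shot 13 = (-117, -226, 135.6).
Normal n = (Shot 11→Shot 12) × (Shot 11→Shot 13) = (-26735.8, 48715.5, 58124).
So ∂z/∂x = −n_x/n_z = 0.45998 and ∂z/∂y = −n_y/n_z = −0.83813.
Intercept c from Shot 11: 958.3 − 487.12 + 455.10 = 926.29.
At (1358, 472): z_contact = 624.7 − 395.6 + 926.29 = 1155.3 ft.
Depth below ground = 1561 − 1155.3 = 406 ft.

406 ft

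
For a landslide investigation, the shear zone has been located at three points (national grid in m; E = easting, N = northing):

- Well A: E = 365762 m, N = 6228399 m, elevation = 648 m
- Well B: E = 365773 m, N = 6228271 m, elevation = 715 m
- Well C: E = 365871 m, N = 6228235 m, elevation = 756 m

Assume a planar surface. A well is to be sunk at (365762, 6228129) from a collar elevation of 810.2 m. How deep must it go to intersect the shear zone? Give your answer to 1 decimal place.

26.3 m

Let the plane be z = a·E + b·N + c.
Well B−Well A: 11a − 128b = 67;  Well C−Well A: 109a − 164b = 108.
Solving gives a = 0.233454067, b = −0.503375041.
Then c = 648 − a·365762 − b·6228399 = 3050479.98.
At (365762, 6228129): z_contact = 85388.63 − 3135084.69 + 3050479.98 = 783.91 m.
Depth below ground = 810.2 − 783.91 = 26.3 m.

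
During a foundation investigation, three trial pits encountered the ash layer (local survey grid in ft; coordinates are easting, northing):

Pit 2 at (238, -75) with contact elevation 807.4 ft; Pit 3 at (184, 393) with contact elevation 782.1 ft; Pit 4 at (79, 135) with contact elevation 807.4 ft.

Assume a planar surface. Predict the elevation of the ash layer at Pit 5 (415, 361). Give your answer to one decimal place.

Let the plane be z = a·easting + b·northing + c.
Pit 3−Pit 2: −54a + 468b = −25.3;  Pit 4−Pit 2: −159a + 210b = 0.
Solving gives a = −0.08424, b = −0.06378.
Then c = 807.4 − a·238 − b·-75 = 822.66.
At (415, 361): z = −35.0 − 23.0 + 822.66 = 764.7 ft.

764.7 ft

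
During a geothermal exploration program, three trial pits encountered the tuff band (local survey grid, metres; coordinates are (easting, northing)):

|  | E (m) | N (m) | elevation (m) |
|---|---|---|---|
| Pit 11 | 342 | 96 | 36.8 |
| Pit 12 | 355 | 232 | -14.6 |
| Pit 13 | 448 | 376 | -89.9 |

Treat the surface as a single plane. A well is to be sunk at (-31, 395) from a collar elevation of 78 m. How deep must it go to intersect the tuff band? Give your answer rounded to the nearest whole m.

48 m

Two edge vectors: Pit 11→Pit 12 = (13, 136, -51.4), Pit 11→Pit 13 = (106, 280, -126.7).
Normal n = (Pit 11→Pit 12) × (Pit 11→Pit 13) = (-2839.2, -3801.3, -10776).
So ∂z/∂E = −n_x/n_z = −0.26347 and ∂z/∂N = −n_y/n_z = −0.35276.
Intercept c from Pit 11: 36.8 + 90.11 + 33.86 = 160.77.
At (-31, 395): z_contact = 8.2 − 139.3 + 160.77 = 29.6 m.
Depth below ground = 78 − 29.6 = 48 m.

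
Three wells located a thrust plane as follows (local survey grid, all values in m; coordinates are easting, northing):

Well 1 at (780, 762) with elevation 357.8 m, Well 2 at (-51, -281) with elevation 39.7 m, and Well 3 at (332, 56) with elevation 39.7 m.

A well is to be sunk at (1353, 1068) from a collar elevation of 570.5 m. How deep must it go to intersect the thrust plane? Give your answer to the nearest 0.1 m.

414.9 m

Two edge vectors: Well 1→Well 2 = (-831, -1043, -318.1), Well 1→Well 3 = (-448, -706, -318.1).
Normal n = (Well 1→Well 2) × (Well 1→Well 3) = (107199.7, -121832.3, 119422).
So ∂z/∂easting = −n_x/n_z = −0.897655 and ∂z/∂northing = −n_y/n_z = 1.020183.
Intercept c from Well 1: 357.8 + 700.17 − 777.38 = 280.59.
At (1353, 1068): z_contact = −1214.53 + 1089.56 + 280.59 = 155.62 m.
Depth below ground = 570.5 − 155.62 = 414.9 m.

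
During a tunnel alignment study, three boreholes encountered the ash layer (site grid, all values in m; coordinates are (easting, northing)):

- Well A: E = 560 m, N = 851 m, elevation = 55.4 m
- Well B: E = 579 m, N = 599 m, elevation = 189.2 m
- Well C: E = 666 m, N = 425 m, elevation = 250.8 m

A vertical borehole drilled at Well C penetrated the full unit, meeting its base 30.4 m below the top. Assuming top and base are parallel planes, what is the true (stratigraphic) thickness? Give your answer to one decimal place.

Two edge vectors: Well A→Well B = (19, -252, 133.8), Well A→Well C = (106, -426, 195.4).
Normal n = (Well A→Well B) × (Well A→Well C) = (7758, 10470.2, 18618).
So ∂z/∂E = −n_x/n_z = −0.41669 and ∂z/∂N = −n_y/n_z = −0.56237.
|∇z| = √(a²+b²) = 0.69992, so dip δ = arctan(0.69992) = 34.99°.
True thickness = vertical thickness × cos δ = 30.4 × cos 34.99° = 24.9 m.

24.9 m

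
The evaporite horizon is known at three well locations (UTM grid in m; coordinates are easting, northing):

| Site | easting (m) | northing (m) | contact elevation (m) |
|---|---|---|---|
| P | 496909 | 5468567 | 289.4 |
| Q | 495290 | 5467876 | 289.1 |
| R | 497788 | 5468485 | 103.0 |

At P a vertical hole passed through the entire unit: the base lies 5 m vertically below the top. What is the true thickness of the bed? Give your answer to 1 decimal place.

4.6 m

Let the plane be z = a·easting + b·northing + c.
Q−P: −1619a − 691b = −0.3;  R−P: 879a − 82b = −186.4.
Solving gives a = −0.17399, b = 0.40809.
|∇z| = √(a²+b²) = 0.44363, so dip δ = arctan(0.44363) = 23.92°.
True thickness = vertical thickness × cos δ = 5 × cos 23.92° = 4.6 m.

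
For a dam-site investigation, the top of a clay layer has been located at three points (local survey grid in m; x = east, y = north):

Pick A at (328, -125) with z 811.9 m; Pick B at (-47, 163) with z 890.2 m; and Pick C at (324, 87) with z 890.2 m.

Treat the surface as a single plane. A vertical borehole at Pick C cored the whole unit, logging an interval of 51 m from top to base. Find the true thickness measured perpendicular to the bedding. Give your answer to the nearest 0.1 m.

47.7 m

Two edge vectors: Pick A→Pick B = (-375, 288, 78.3), Pick A→Pick C = (-4, 212, 78.3).
Normal n = (Pick A→Pick B) × (Pick A→Pick C) = (5950.8, 29049.3, -78348).
So ∂z/∂x = −n_x/n_z = 0.07595 and ∂z/∂y = −n_y/n_z = 0.37077.
|∇z| = √(a²+b²) = 0.37847, so dip δ = arctan(0.37847) = 20.73°.
True thickness = vertical thickness × cos δ = 51 × cos 20.73° = 47.7 m.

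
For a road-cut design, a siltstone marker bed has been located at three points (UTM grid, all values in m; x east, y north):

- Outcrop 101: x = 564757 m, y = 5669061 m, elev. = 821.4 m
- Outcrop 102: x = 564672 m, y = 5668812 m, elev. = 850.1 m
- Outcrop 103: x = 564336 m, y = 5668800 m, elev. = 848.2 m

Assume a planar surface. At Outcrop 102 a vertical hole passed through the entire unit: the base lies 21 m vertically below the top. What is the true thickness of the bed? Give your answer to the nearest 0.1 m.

Two edge vectors: Outcrop 101→Outcrop 102 = (-85, -249, 28.7), Outcrop 101→Outcrop 103 = (-421, -261, 26.8).
Normal n = (Outcrop 101→Outcrop 102) × (Outcrop 101→Outcrop 103) = (817.5, -9804.7, -82644).
So ∂z/∂x = −n_x/n_z = 0.00989 and ∂z/∂y = −n_y/n_z = −0.11864.
|∇z| = √(a²+b²) = 0.11905, so dip δ = arctan(0.11905) = 6.79°.
True thickness = vertical thickness × cos δ = 21 × cos 6.79° = 20.9 m.

20.9 m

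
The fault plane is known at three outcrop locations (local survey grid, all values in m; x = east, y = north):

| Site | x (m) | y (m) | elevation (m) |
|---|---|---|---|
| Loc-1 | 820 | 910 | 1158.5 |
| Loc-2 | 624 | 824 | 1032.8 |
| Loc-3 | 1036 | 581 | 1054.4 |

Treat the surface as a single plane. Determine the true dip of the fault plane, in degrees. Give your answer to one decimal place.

34.7°

Let the plane be z = a·x + b·y + c.
Loc-2−Loc-1: −196a − 86b = −125.7;  Loc-3−Loc-1: 216a − 329b = −104.1.
Solving gives a = 0.39011, b = 0.57254.
Gradient magnitude |∇z| = √(a² + b²) = √(0.15219 + 0.32780) = 0.69281.
True dip = arctan(0.69281) = 34.7°, dipping toward SW (azimuth ≈ 214°).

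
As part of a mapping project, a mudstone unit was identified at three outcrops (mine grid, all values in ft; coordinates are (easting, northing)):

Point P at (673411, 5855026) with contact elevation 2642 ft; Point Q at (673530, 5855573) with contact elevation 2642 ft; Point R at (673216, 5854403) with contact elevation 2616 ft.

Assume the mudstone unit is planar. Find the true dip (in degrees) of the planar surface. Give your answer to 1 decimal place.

24.1°

Two edge vectors: Point P→Point Q = (119, 547, 0), Point P→Point R = (-195, -623, -26).
Normal n = (Point P→Point Q) × (Point P→Point R) = (-14222, 3094, 32528).
So ∂z/∂E = −n_x/n_z = 0.43722 and ∂z/∂N = −n_y/n_z = −0.09512.
Gradient magnitude |∇z| = √(a² + b²) = √(0.19116 + 0.00905) = 0.44745.
True dip = arctan(0.44745) = 24.1°, dipping toward WNW (azimuth ≈ 282°).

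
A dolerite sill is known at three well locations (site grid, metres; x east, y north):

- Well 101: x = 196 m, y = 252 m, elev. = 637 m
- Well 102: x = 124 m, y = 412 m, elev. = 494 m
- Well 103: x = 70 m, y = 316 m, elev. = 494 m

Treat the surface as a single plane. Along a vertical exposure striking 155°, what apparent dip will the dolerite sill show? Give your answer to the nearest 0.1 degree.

39.5°

Two edge vectors: Well 101→Well 102 = (-72, 160, -143), Well 101→Well 103 = (-126, 64, -143).
Normal n = (Well 101→Well 102) × (Well 101→Well 103) = (-13728, 7722, 15552).
So ∂z/∂x = −n_x/n_z = 0.88272 and ∂z/∂y = −n_y/n_z = −0.49653.
Unit vector along 155° is (sin 155°, cos 155°) = (0.4226, -0.9063).
Slope in that direction = a·(0.4226) + b·(-0.9063) = 0.82306.
Apparent dip = arctan|0.82306| = 39.5° (true dip is 45.4°, so apparent ≤ true as expected).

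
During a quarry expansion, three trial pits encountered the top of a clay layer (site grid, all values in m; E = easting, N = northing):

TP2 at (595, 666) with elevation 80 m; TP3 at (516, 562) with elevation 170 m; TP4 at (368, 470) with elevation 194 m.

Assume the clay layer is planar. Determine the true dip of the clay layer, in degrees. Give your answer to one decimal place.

Let the plane be z = a·E + b·N + c.
TP3−TP2: −79a − 104b = 90;  TP4−TP2: −227a − 196b = 114.
Solving gives a = 0.71196, b = −1.40620.
Gradient magnitude |∇z| = √(a² + b²) = √(0.50689 + 1.97741) = 1.57617.
True dip = arctan(1.57617) = 57.6°, dipping toward NNW (azimuth ≈ 333°).

57.6°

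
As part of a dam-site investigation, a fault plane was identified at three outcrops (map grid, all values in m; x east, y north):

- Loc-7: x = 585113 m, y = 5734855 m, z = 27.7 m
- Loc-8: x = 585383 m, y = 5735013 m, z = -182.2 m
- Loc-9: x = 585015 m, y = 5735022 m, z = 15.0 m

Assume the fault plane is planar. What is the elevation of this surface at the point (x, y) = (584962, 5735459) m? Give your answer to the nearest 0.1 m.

Let the plane be z = a·x + b·y + c.
Loc-8−Loc-7: 270a + 158b = −209.9;  Loc-9−Loc-7: −98a + 167b = −12.7.
Solving gives a = −0.545559151, b = −0.396196388.
Then c = 27.7 − a·585113 − b·5734855 = 2591370.29.
At (584962, 5735459): z = −319131.4 − 2272368.1 + 2591370.29 = -129.2 m.

-129.2 m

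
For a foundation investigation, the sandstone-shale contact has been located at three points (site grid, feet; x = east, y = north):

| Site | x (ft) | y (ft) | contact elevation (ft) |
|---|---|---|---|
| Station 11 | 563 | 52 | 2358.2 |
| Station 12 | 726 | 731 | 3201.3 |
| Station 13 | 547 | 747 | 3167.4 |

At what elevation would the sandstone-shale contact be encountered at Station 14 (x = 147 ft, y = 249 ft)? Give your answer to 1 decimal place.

Two edge vectors: Station 11→Station 12 = (163, 679, 843.1), Station 11→Station 13 = (-16, 695, 809.2).
Normal n = (Station 11→Station 12) × (Station 11→Station 13) = (-36507.7, -145389.2, 124149).
So ∂z/∂x = −n_x/n_z = 0.29406 and ∂z/∂y = −n_y/n_z = 1.17109.
Intercept c from Station 11: 2358.2 − 165.56 − 60.90 = 2131.75.
At (147, 249): z = 43.2 + 291.6 + 2131.75 = 2466.6 ft.

2466.6 ft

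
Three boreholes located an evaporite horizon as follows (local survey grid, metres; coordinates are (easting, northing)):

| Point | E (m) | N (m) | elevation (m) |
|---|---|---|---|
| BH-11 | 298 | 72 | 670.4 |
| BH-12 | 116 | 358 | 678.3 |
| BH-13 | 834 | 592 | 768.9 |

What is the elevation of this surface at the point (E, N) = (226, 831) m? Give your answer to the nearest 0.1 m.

Let the plane be z = a·E + b·N + c.
BH-12−BH-11: −182a + 286b = 7.9;  BH-13−BH-11: 536a + 520b = 98.5.
Solving gives a = 0.09705, b = 0.08938.
Then c = 670.4 − a·298 − b·72 = 635.04.
At (226, 831): z = 21.9 + 74.3 + 635.04 = 731.3 m.

731.3 m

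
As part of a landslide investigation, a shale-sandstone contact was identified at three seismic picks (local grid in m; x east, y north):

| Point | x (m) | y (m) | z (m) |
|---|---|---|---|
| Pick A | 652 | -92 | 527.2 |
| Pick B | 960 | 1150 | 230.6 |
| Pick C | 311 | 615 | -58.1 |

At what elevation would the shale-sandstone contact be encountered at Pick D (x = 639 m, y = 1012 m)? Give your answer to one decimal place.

Let the plane be z = a·x + b·y + c.
Pick B−Pick A: 308a + 1242b = −296.6;  Pick C−Pick A: −341a + 707b = −585.3.
Solving gives a = 0.806587, b = −0.438832.
Then c = 527.2 − a·652 − b·-92 = −39.07.
At (639, 1012): z = 515.4 − 444.1 − 39.07 = 32.2 m.

32.2 m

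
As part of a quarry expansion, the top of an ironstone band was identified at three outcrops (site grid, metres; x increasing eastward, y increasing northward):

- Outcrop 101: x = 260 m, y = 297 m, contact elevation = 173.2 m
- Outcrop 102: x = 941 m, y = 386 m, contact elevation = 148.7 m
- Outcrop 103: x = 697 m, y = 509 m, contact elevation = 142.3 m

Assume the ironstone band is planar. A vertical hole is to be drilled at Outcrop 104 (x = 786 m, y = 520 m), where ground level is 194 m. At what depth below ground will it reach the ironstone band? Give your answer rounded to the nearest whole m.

55 m

Let the plane be z = a·x + b·y + c.
Outcrop 102−Outcrop 101: 681a + 89b = −24.5;  Outcrop 103−Outcrop 101: 437a + 212b = −30.9.
Solving gives a = −0.02317, b = −0.09799.
Then c = 173.2 − a·260 − b·297 = 208.33.
At (786, 520): z_contact = −18.2 − 51.0 + 208.33 = 139.2 m.
Depth below ground = 194 − 139.2 = 55 m.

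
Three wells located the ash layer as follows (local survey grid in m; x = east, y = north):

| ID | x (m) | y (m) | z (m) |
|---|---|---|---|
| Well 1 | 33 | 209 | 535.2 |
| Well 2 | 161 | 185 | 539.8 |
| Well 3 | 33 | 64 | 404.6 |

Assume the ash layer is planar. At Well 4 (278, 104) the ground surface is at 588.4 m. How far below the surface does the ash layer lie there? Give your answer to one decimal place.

97.6 m

Let the plane be z = a·x + b·y + c.
Well 2−Well 1: 128a − 24b = 4.6;  Well 3−Well 1: 0a − 145b = −130.6.
Solving gives a = 0.20482, b = 0.90069.
Then c = 535.2 − a·33 − b·209 = 340.20.
At (278, 104): z_contact = 56.94 + 93.67 + 340.20 = 490.81 m.
Depth below ground = 588.4 − 490.81 = 97.6 m.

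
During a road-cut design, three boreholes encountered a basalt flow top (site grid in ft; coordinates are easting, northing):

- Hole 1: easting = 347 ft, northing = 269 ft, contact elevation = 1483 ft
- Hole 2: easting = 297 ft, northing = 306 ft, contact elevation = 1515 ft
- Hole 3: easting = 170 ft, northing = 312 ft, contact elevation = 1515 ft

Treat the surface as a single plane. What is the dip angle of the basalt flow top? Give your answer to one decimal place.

Let the plane be z = a·easting + b·northing + c.
Hole 2−Hole 1: −50a + 37b = 32;  Hole 3−Hole 1: −177a + 43b = 32.
Solving gives a = 0.04365, b = 0.92385.
Gradient magnitude |∇z| = √(a² + b²) = √(0.00190 + 0.85349) = 0.92488.
True dip = arctan(0.92488) = 42.8°, dipping toward S (azimuth ≈ 183°).

42.8°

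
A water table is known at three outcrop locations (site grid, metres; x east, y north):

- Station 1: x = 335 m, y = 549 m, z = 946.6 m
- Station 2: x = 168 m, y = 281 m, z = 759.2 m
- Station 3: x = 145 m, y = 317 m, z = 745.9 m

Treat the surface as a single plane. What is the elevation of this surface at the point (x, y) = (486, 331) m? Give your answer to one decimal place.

1037.1 m

Let the plane be z = a·x + b·y + c.
Station 2−Station 1: −167a − 268b = −187.4;  Station 3−Station 1: −190a − 232b = −200.7.
Solving gives a = 0.84681, b = 0.17158.
Then c = 946.6 − a·335 − b·549 = 568.72.
At (486, 331): z = 411.6 + 56.8 + 568.72 = 1037.1 m.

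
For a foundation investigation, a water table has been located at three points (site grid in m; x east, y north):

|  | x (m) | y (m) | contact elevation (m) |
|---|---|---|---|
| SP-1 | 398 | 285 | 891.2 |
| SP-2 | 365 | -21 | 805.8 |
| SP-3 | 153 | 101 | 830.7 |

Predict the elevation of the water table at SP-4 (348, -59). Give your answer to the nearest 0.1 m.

794.7 m

Two edge vectors: SP-1→SP-2 = (-33, -306, -85.4), SP-1→SP-3 = (-245, -184, -60.5).
Normal n = (SP-1→SP-2) × (SP-1→SP-3) = (2799.4, 18926.5, -68898).
So ∂z/∂x = −n_x/n_z = 0.04063 and ∂z/∂y = −n_y/n_z = 0.27470.
Intercept c from SP-1: 891.2 − 16.17 − 78.29 = 796.74.
At (348, -59): z = 14.1 − 16.2 + 796.74 = 794.7 m.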